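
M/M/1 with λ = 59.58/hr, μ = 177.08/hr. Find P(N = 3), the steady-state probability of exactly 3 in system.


ρ = 59.58/177.08 = 0.3365
P_n = (1−ρ)·ρ^n = (1 − 0.3365)·0.3365^3 = 0.6635·0.038088 = 0.025273

Final: 0.025273


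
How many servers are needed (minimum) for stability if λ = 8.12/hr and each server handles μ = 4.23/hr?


Stability requires cμ > λ ⇔ c > λ/μ.
λ/μ = 8.12/4.23 = 1.9196
Minimum integer c = ⌊1.9196⌋ + 1 = 2
Check: 2·4.23 = 8.46 > 8.12, while 1·4.23 = 4.23 ≤ 8.12

Final: 2 servers


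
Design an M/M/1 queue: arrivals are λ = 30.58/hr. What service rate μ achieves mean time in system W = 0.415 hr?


W = 1/(μ−λ) ⇒ μ − λ = 1/W = 1/0.415 = 2.4096
μ = λ + 1/W = 30.58 + 2.4096 = 32.9896 per hr

Final: 32.9896 /hr


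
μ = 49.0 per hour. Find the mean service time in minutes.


Mean service time = 1/μ = 1/49.0 hour = 0.02041 hour
In minutes: 0.02041 × 60 = 1.2245 min

Final: 1.2245 min


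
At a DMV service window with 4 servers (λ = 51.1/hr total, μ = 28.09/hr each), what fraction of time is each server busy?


ρ = λ/(cμ) = 51.1/(4·28.09) = 51.1/112.36 = 0.4548

Final: 0.4548


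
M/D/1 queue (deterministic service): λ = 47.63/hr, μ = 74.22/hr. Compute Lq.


ρ = 47.63/74.22 = 0.6417
M/D/1: Lq = ρ²/(2(1−ρ)) = 0.4118/(2·0.3583) = 0.57477

Final: 0.57477


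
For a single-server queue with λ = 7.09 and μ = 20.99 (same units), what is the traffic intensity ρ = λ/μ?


ρ = λ/μ = 7.09/20.99 = 0.3378

Final: 0.3378


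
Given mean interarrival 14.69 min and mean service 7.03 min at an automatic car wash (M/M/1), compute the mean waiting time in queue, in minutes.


λ = 60/14.69 = 4.0844 /hr
μ = 60/7.03 = 8.5349 /hr
ρ = λ/μ = 4.0844/8.5349 = 0.4786
Wq = ρ/(μ−λ) = 0.4786/(8.5349−4.0844) = 0.10753 hr
In minutes: 0.10753·60 = 6.452 min

Final: 6.452 min


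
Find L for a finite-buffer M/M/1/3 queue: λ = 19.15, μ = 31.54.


ρ = 19.15/31.54 = 0.6072
L = ρ[1 − (K+1)ρ^K + Kρ^(K+1)] / [(1−ρ)(1−ρ^(K+1))]
Numerator: 0.6072·(1 − 4·0.223832 + 3·0.135903) = 0.311101
Denominator: (0.3928)·(0.864097) = 0.339447
L = 0.311101/0.339447 = 0.9165

Final: 0.9165


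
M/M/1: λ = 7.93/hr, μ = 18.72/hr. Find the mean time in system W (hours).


W = 1/(μ−λ) = 1/(18.72 − 7.93) = 1/10.79 = 0.09268 hr

Final: 0.09268 hr


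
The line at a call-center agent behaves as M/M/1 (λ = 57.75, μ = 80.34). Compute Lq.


ρ = 57.75/80.34 = 0.7188
Lq = ρ²/(1−ρ) = 0.5167/0.2812 = 1.8376

Final: 1.8376


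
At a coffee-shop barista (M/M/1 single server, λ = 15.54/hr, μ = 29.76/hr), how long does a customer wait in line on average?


ρ = 15.54/29.76 = 0.5222
Wq = ρ/(μ−λ) = 0.5222/(29.76 − 15.54) = 0.5222/14.22 = 0.03672 hr

Final: 0.03672 hr


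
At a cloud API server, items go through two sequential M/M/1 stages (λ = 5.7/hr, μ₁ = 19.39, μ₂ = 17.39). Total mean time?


Each node sees arrival rate λ = 5.7/hr (tandem ⇒ throughput preserved).
W₁ = 1/(μ₁−λ) = 1/(19.39−5.7) = 0.07305 hr
W₂ = 1/(μ₂−λ) = 1/(17.39−5.7) = 0.08554 hr
W_total = W₁ + W₂ = 0.07305 + 0.08554 = 0.15859 hr

Final: 0.15859 hr


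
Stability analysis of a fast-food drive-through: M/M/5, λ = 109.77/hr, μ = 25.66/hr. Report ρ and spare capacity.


Total capacity cμ = 5·25.66 = 128.30/hr
ρ = λ/(cμ) = 109.77/128.30 = 0.8556
Stable ⇔ ρ < 1: YES
Spare capacity = cμ − λ = 128.30 − 109.77 = 18.53/hr

Final: ρ = 0.8556; stable; margin = 18.53/hr


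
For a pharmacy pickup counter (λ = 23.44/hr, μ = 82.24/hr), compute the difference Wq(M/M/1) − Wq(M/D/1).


ρ = 23.44/82.24 = 0.2850
Wq(M/M/1) = ρ/(μ−λ) = 0.2850/58.80 = 0.004847 hr
Wq(M/D/1) = ρ/(2(μ−λ)) = 0.002424 hr
Savings = 0.004847 − 0.002424 = 0.002424 hr

Final: 0.002424 hr


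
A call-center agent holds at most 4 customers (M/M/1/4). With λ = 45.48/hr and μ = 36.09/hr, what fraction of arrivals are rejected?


ρ = λ/μ = 45.48/36.09 = 1.2602
P_K = (1−ρ)ρ^K/(1−ρ^(K+1)) = (-0.2602·2.521937)/(1 − 3.178102)
= -0.656165/-2.178102 = 0.301255

Final: 0.301255


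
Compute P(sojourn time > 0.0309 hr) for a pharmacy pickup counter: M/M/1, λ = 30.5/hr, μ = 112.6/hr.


W ~ Exponential(μ−λ) for M/M/1.
μ − λ = 112.6 − 30.5 = 82.1000
P(W > t) = e^{−(μ−λ)t} = e^{−2.5369} = 0.079112

Final: 0.079112


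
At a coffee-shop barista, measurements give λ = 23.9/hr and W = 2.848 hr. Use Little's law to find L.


L = λW = 23.9·2.848 = 68.0672

Final: 68.0672


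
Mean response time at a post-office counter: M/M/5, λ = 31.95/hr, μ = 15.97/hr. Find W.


a = 2.0006; ρ = 0.4001; P₀ = 0.134243
Lq = P₀·a^c·ρ/(c!(1−ρ)²) = 0.03987
Wq = Lq/λ = 0.03987/31.95 = 0.001248 hr
W = Wq + 1/μ = 0.001248 + 0.06262 = 0.06387 hr

Final: 0.06387 hr


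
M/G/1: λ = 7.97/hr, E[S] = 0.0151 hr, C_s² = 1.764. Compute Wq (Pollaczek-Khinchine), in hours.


ρ = λ·E[S] = 7.97·0.0151 = 0.1203
E[S²] = E[S]²(1+C_s²) = 0.0151²·(1+1.764) = 0.0006302
Wq = λ·E[S²]/(2(1−ρ)) = 7.97·0.0006302/(2·0.8797) = 0.002855 hr

Final: 0.002855 hr


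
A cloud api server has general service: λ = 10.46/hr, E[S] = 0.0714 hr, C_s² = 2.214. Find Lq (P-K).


ρ = λ·E[S] = 10.46·0.0714 = 0.7468
Lq = ρ²(1+C_s²)/(2(1−ρ)) = 0.5578·(1+2.214)/(2·0.2532)
= 0.5578·3.2140/0.5063 = 3.54069

Final: 3.54069


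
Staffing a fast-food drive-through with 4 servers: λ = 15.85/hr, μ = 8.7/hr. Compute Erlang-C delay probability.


a = λ/μ = 1.8218; ρ = a/4 = 0.4555
P₀ = 0.157924 (from M/M/c formula)
C(c,a) = [a^c/(c!(1−ρ))]·P₀ = [11.01641/(24·0.5445)]·0.157924
= 0.84294·0.157924 = 0.133121

Final: 0.133121


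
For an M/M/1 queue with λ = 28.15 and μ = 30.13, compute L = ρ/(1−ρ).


ρ = λ/μ = 28.15/30.13 = 0.9343
L = ρ/(1−ρ) = 0.9343/(1 − 0.9343) = 0.9343/0.06572 = 14.2172

Final: 14.2172


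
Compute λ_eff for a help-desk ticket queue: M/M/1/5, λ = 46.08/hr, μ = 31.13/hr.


ρ = 1.4802; P_K = (1−ρ)ρ^5/(1−ρ^6) = 0.358517
λ_eff = λ(1 − P_K) = 46.08·(1 − 0.358517) = 46.08·0.641483 = 29.5596 /hr

Final: 29.5596 /hr


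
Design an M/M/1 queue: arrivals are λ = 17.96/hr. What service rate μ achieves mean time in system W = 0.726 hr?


W = 1/(μ−λ) ⇒ μ − λ = 1/W = 1/0.726 = 1.3774
μ = λ + 1/W = 17.96 + 1.3774 = 19.3374 per hr

Final: 19.3374 /hr


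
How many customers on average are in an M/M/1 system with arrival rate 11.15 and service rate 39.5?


ρ = λ/μ = 11.15/39.5 = 0.2823
L = ρ/(1−ρ) = 0.2823/(1 − 0.2823) = 0.2823/0.7177 = 0.3933

Final: 0.3933


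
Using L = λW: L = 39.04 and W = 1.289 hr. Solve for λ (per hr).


λ = L/W = 39.04/1.289 = 30.2870 /hr

Final: 30.2870 /hr


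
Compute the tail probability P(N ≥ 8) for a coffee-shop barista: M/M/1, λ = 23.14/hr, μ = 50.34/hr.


ρ = 23.14/50.34 = 0.4597
P(N ≥ n) = ρ^n = 0.4597^8 = 0.001993

Final: 0.001993


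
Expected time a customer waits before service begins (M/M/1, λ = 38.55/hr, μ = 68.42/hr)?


ρ = 38.55/68.42 = 0.5634
Wq = ρ/(μ−λ) = 0.5634/(68.42 − 38.55) = 0.5634/29.87 = 0.01886 hr

Final: 0.01886 hr


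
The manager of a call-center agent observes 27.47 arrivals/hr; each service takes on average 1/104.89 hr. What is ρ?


ρ = λ/μ = 27.47/104.89 = 0.2619

Final: 0.2619


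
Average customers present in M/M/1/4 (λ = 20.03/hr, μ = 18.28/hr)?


ρ = 20.03/18.28 = 1.0957
L = ρ[1 − (K+1)ρ^K + Kρ^(K+1)] / [(1−ρ)(1−ρ^(K+1))]
Numerator: 1.0957·(1 − 5·1.441515 + 4·1.579515) = 0.121065
Denominator: (-0.09573)·(-0.579515) = 0.055479
L = 0.121065/0.055479 = 2.1822

Final: 2.1822


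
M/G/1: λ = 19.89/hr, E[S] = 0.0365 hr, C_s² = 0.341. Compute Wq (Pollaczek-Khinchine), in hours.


ρ = λ·E[S] = 19.89·0.0365 = 0.7260
E[S²] = E[S]²(1+C_s²) = 0.0365²·(1+0.341) = 0.001787
Wq = λ·E[S²]/(2(1−ρ)) = 19.89·0.001787/(2·0.2740) = 0.06484 hr

Final: 0.06484 hr


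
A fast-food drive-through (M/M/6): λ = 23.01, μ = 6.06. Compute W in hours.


a = 3.7970; ρ = 0.6328; P₀ = 0.020963
Lq = P₀·a^c·ρ/(c!(1−ρ)²) = 0.40959
Wq = Lq/λ = 0.40959/23.01 = 0.01780 hr
W = Wq + 1/μ = 0.01780 + 0.16502 = 0.18282 hr

Final: 0.18282 hr


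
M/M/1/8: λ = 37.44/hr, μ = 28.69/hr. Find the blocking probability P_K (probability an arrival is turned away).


ρ = λ/μ = 37.44/28.69 = 1.3050
P_K = (1−ρ)ρ^K/(1−ρ^(K+1)) = (-0.3050·8.410897)/(1 − 10.976089)
= -2.565192/-9.976089 = 0.257134

Final: 0.257134


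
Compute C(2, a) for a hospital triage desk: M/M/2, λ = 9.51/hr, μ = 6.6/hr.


a = λ/μ = 1.4409; ρ = a/2 = 0.7205
P₀ = 0.162483 (from M/M/c formula)
C(c,a) = [a^c/(c!(1−ρ))]·P₀ = [2.07622/(2·0.2795)]·0.162483
= 3.71356·0.162483 = 0.603393

Final: 0.603393


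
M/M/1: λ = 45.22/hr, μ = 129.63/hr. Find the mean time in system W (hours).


W = 1/(μ−λ) = 1/(129.63 − 45.22) = 1/84.41 = 0.01185 hr

Final: 0.01185 hr


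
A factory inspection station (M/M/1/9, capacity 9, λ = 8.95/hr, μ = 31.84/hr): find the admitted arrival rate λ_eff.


ρ = 0.2811; P_K = (1−ρ)ρ^9/(1−ρ^10) = 0.000007876
λ_eff = λ(1 − P_K) = 8.95·(1 − 0.000007876) = 8.95·0.999992 = 8.9499 /hr

Final: 8.9499 /hr


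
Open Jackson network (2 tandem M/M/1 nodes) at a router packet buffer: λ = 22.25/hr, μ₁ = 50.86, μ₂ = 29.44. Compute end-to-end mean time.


Each node sees arrival rate λ = 22.25/hr (tandem ⇒ throughput preserved).
W₁ = 1/(μ₁−λ) = 1/(50.86−22.25) = 0.03495 hr
W₂ = 1/(μ₂−λ) = 1/(29.44−22.25) = 0.13908 hr
W_total = W₁ + W₂ = 0.03495 + 0.13908 = 0.17403 hr

Final: 0.17403 hr


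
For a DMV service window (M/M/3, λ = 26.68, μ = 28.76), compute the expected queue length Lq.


a = λ/μ = 0.9277; ρ = a/3 = 0.3092
P₀ = 0.392066
Lq = P₀·a^c·ρ / (c!·(1−ρ)²) = 0.392066·0.79835·0.3092/(6·0.47717)
= 0.03381

Final: 0.03381


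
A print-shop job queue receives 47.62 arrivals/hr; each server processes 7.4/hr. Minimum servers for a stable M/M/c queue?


Stability requires cμ > λ ⇔ c > λ/μ.
λ/μ = 47.62/7.4 = 6.4351
Minimum integer c = ⌊6.4351⌋ + 1 = 7
Check: 7·7.4 = 51.80 > 47.62, while 6·7.4 = 44.40 ≤ 47.62

Final: 7 servers


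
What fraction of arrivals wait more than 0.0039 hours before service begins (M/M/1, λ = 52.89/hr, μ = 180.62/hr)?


ρ = 52.89/180.62 = 0.2928
P(Wq > t) = ρ·e^{−(μ−λ)t} = 0.2928·e^{−0.4981}
= 0.2928·0.607656 = 0.177937

Final: 0.177937


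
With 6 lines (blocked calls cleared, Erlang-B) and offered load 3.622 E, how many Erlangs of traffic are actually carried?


B(6,3.622) = 0.090626 (Erlang-B)
Carried load = a(1 − B) = 3.622·(1 − 0.090626) = 3.622·0.909374 = 3.2938 E

Final: 3.2938 Erlangs


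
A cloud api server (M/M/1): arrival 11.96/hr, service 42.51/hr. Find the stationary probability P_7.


ρ = 11.96/42.51 = 0.2813
P_n = (1−ρ)·ρ^n = (1 − 0.2813)·0.2813^7 = 0.7187·0.0001395 = 0.0001003

Final: 0.0001003


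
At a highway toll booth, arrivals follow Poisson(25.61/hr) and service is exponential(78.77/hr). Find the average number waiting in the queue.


ρ = 25.61/78.77 = 0.3251
Lq = ρ²/(1−ρ) = 0.1057/0.6749 = 0.1566

Final: 0.1566


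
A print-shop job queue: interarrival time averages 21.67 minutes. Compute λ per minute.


λ = 1/(interarrival time) in consistent units.
1 minute = 1 min, so λ = 1/21.67 = 0.04615 per minute

Final: 0.04615 /min


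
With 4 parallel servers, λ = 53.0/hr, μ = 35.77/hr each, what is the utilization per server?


ρ = λ/(cμ) = 53.0/(4·35.77) = 53.0/143.08 = 0.3704

Final: 0.3704


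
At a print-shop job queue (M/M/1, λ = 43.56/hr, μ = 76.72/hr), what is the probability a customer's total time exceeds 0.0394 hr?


W ~ Exponential(μ−λ) for M/M/1.
μ − λ = 76.72 − 43.56 = 33.1600
P(W > t) = e^{−(μ−λ)t} = e^{−1.3065} = 0.270765

Final: 0.270765


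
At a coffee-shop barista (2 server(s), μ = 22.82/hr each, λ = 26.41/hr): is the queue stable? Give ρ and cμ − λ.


Total capacity cμ = 2·22.82 = 45.64/hr
ρ = λ/(cμ) = 26.41/45.64 = 0.5787
Stable ⇔ ρ < 1: YES
Spare capacity = cμ − λ = 45.64 − 26.41 = 19.23/hr

Final: ρ = 0.5787; stable; margin = 19.23/hr


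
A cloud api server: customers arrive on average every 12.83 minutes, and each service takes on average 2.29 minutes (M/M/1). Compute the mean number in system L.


λ = 60/12.83 = 4.6765 /hr
μ = 60/2.29 = 26.2009 /hr
ρ = λ/μ = 4.6765/26.2009 = 0.1785
L = ρ/(1−ρ) = 0.1785/0.8215 = 0.2173

Final: 0.2173


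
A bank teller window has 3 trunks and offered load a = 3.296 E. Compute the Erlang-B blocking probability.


B(c,a) = (a^c/c!) / Σ_{k=0}^{c} a^k/k!
a^3/3! = 5.967746
Σ terms (k=0..3): 1.00000 + 3.29600 + 5.43181 + 5.96775 = 15.695554
B = 5.967746/15.695554 = 0.380219

Final: 0.380219


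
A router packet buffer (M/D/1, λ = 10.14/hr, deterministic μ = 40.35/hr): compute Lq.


ρ = 10.14/40.35 = 0.2513
M/D/1: Lq = ρ²/(2(1−ρ)) = 0.06315/(2·0.7487) = 0.04217

Final: 0.04217


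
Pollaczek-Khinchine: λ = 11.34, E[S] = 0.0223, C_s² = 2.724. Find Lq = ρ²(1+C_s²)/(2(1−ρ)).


ρ = λ·E[S] = 11.34·0.0223 = 0.2529
Lq = ρ²(1+C_s²)/(2(1−ρ)) = 0.06395·(1+2.724)/(2·0.7471)
= 0.06395·3.7240/1.4942 = 0.15938

Final: 0.15938


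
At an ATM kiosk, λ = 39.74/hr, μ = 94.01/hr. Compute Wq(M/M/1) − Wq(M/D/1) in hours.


ρ = 39.74/94.01 = 0.4227
Wq(M/M/1) = ρ/(μ−λ) = 0.4227/54.27 = 0.007789 hr
Wq(M/D/1) = ρ/(2(μ−λ)) = 0.003895 hr
Savings = 0.007789 − 0.003895 = 0.003895 hr

Final: 0.003895 hr


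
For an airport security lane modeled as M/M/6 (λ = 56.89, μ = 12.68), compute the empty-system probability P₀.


a = λ/μ = 56.89/12.68 = 4.4866; ρ = a/c = 0.7478
Σ_{k=0}^{5} a^k/k! (terms k=0..5) = 1.00000 + 4.48659 + 10.06476 + 15.05216 + 16.88323 + 15.14963 = 62.63637
Tail: a^6/(6!(1−ρ)) = 8156.42940/(720·0.2522) = 44.91207
P₀ = 1/(62.63637 + 44.91207) = 1/107.54845 = 0.009298

Final: 0.009298


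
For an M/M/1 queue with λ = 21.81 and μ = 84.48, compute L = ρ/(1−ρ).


ρ = λ/μ = 21.81/84.48 = 0.2582
L = ρ/(1−ρ) = 0.2582/(1 − 0.2582) = 0.2582/0.7418 = 0.3480

Final: 0.3480


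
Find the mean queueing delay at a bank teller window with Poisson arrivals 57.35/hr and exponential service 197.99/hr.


ρ = 57.35/197.99 = 0.2897
Wq = ρ/(μ−λ) = 0.2897/(197.99 − 57.35) = 0.2897/140.64 = 0.002060 hr

Final: 0.002060 hr


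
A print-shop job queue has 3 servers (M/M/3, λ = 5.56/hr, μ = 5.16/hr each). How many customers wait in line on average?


a = λ/μ = 1.0775; ρ = a/3 = 0.3592
P₀ = 0.335186
Lq = P₀·a^c·ρ / (c!·(1−ρ)²) = 0.335186·1.25105·0.3592/(6·0.41066)
= 0.06113

Final: 0.06113


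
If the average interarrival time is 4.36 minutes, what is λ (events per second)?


λ = 1/(interarrival time) in consistent units.
1 second = 0.0166667 min, so λ = 0.0166667/4.36 = 0.003823 per second

Final: 0.003823 /sec


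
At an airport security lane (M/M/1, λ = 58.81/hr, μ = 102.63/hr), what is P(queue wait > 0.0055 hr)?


ρ = 58.81/102.63 = 0.5730
P(Wq > t) = ρ·e^{−(μ−λ)t} = 0.5730·e^{−0.2410}
= 0.5730·0.785834 = 0.450306

Final: 0.450306


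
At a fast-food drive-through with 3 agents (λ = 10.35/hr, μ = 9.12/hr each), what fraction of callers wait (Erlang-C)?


a = λ/μ = 1.1349; ρ = a/3 = 0.3783
P₀ = 0.315392 (from M/M/c formula)
C(c,a) = [a^c/(c!(1−ρ))]·P₀ = [1.46163/(6·0.6217)]·0.315392
= 0.39183·0.315392 = 0.123580

Final: 0.123580


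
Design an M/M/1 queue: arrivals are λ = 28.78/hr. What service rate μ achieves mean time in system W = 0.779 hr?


W = 1/(μ−λ) ⇒ μ − λ = 1/W = 1/0.779 = 1.2837
μ = λ + 1/W = 28.78 + 1.2837 = 30.0637 per hr

Final: 30.0637 /hr


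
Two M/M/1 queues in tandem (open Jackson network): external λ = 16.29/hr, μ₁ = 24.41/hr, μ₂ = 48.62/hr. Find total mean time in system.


Each node sees arrival rate λ = 16.29/hr (tandem ⇒ throughput preserved).
W₁ = 1/(μ₁−λ) = 1/(24.41−16.29) = 0.12315 hr
W₂ = 1/(μ₂−λ) = 1/(48.62−16.29) = 0.03093 hr
W_total = W₁ + W₂ = 0.12315 + 0.03093 = 0.15408 hr

Final: 0.15408 hr


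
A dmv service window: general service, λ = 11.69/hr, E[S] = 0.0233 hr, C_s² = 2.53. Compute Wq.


ρ = λ·E[S] = 11.69·0.0233 = 0.2724
E[S²] = E[S]²(1+C_s²) = 0.0233²·(1+2.53) = 0.001916
Wq = λ·E[S²]/(2(1−ρ)) = 11.69·0.001916/(2·0.7276) = 0.01539 hr

Final: 0.01539 hr


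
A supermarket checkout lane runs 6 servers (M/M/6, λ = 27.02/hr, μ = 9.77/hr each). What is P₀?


a = λ/μ = 27.02/9.77 = 2.7656; ρ = a/c = 0.4609
Σ_{k=0}^{5} a^k/k! (terms k=0..5) = 1.00000 + 2.76561 + 3.82430 + 3.52550 + 2.43754 + 1.34826 = 14.90121
Tail: a^6/(6!(1−ρ)) = 447.45018/(720·0.5391) = 1.15285
P₀ = 1/(14.90121 + 1.15285) = 1/16.05405 = 0.062290

Final: 0.062290


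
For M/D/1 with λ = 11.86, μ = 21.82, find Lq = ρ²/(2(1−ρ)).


ρ = 11.86/21.82 = 0.5435
M/D/1: Lq = ρ²/(2(1−ρ)) = 0.2954/(2·0.4565) = 0.32361

Final: 0.32361


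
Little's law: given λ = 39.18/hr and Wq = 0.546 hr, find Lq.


Lq = λWq = 39.18·0.546 = 21.3923

Final: 21.3923


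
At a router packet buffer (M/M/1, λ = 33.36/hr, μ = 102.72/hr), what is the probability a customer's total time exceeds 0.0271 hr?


W ~ Exponential(μ−λ) for M/M/1.
μ − λ = 102.72 − 33.36 = 69.3600
P(W > t) = e^{−(μ−λ)t} = e^{−1.8797} = 0.152643

Final: 0.152643


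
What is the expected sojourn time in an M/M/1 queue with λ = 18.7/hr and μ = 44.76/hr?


W = 1/(μ−λ) = 1/(44.76 − 18.7) = 1/26.06 = 0.03837 hr

Final: 0.03837 hr


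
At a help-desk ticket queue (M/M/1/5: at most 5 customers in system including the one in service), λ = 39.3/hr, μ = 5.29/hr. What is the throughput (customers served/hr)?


ρ = 7.4291; P_K = (1−ρ)ρ^5/(1−ρ^6) = 0.865400
λ_eff = λ(1 − P_K) = 39.3·(1 − 0.865400) = 39.3·0.134600 = 5.2898 /hr

Final: 5.2898 /hr


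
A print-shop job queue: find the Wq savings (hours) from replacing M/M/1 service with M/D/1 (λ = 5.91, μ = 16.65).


ρ = 5.91/16.65 = 0.3550
Wq(M/M/1) = ρ/(μ−λ) = 0.3550/10.74 = 0.03305 hr
Wq(M/D/1) = ρ/(2(μ−λ)) = 0.01652 hr
Savings = 0.03305 − 0.01652 = 0.01652 hr

Final: 0.01652 hr


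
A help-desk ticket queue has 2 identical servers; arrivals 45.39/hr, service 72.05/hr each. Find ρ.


ρ = λ/(cμ) = 45.39/(2·72.05) = 45.39/144.10 = 0.3150

Final: 0.3150


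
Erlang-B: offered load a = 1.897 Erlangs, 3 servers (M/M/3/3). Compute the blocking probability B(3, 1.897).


B(c,a) = (a^c/c!) / Σ_{k=0}^{c} a^k/k!
a^3/3! = 1.137760
Σ terms (k=0..3): 1.00000 + 1.89700 + 1.79930 + 1.13776 = 5.834065
B = 1.137760/5.834065 = 0.195020

Final: 0.195020


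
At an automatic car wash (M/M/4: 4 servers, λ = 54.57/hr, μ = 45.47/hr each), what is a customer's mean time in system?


a = 1.2001; ρ = 0.3000; P₀ = 0.300131
Lq = P₀·a^c·ρ/(c!(1−ρ)²) = 0.01589
Wq = Lq/λ = 0.01589/54.57 = 0.0002911 hr
W = Wq + 1/μ = 0.0002911 + 0.02199 = 0.02228 hr

Final: 0.02228 hr


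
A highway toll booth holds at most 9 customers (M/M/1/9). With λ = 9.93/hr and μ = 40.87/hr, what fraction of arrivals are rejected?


ρ = λ/μ = 9.93/40.87 = 0.2430
P_K = (1−ρ)ρ^K/(1−ρ^(K+1)) = (0.7570·0.000002951)/(1 − 0.0000007169)
= 0.000002234/0.999999 = 0.000002234

Final: 0.000002234


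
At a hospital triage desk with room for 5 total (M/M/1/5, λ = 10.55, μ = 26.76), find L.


ρ = 10.55/26.76 = 0.3942
L = ρ[1 − (K+1)ρ^K + Kρ^(K+1)] / [(1−ρ)(1−ρ^(K+1))]
Numerator: 0.3942·(1 − 6·0.009524 + 5·0.003755) = 0.379118
Denominator: (0.6058)·(0.996245) = 0.603480
L = 0.379118/0.603480 = 0.6282

Final: 0.6282


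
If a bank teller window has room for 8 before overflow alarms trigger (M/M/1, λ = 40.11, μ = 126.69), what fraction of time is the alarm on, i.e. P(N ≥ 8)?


ρ = 40.11/126.69 = 0.3166
P(N ≥ n) = ρ^n = 0.3166^8 = 0.0001009

Final: 0.0001009


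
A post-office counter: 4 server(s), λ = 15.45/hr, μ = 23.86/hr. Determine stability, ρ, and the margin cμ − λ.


Total capacity cμ = 4·23.86 = 95.44/hr
ρ = λ/(cμ) = 15.45/95.44 = 0.1619
Stable ⇔ ρ < 1: YES
Spare capacity = cμ − λ = 95.44 − 15.45 = 79.99/hr

Final: ρ = 0.1619; stable; margin = 79.99/hr


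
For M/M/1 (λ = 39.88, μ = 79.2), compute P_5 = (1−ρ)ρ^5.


ρ = 39.88/79.2 = 0.5035
P_n = (1−ρ)·ρ^n = (1 − 0.5035)·0.5035^5 = 0.4965·0.032371 = 0.016071

Final: 0.016071


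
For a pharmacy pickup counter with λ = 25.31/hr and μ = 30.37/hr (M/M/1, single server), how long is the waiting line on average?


ρ = 25.31/30.37 = 0.8334
Lq = ρ²/(1−ρ) = 0.6945/0.1666 = 4.1686

Final: 4.1686


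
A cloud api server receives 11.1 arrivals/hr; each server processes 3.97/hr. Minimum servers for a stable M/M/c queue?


Stability requires cμ > λ ⇔ c > λ/μ.
λ/μ = 11.1/3.97 = 2.7960
Minimum integer c = ⌊2.7960⌋ + 1 = 3
Check: 3·3.97 = 11.91 > 11.1, while 2·3.97 = 7.94 ≤ 11.1

Final: 3 servers


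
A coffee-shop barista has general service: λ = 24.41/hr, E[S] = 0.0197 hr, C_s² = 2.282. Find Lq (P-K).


ρ = λ·E[S] = 24.41·0.0197 = 0.4809
Lq = ρ²(1+C_s²)/(2(1−ρ)) = 0.2312·(1+2.282)/(2·0.5191)
= 0.2312·3.2820/1.0382 = 0.73098

Final: 0.73098


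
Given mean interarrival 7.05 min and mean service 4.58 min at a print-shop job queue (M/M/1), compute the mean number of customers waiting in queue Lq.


λ = 60/7.05 = 8.5106 /hr
μ = 60/4.58 = 13.1004 /hr
ρ = λ/μ = 8.5106/13.1004 = 0.6496
Lq = ρ²/(1−ρ) = 0.4220/0.3504 = 1.2046

Final: 1.2046


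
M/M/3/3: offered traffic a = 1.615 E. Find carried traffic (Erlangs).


B(3,1.615) = 0.151920 (Erlang-B)
Carried load = a(1 − B) = 1.615·(1 − 0.151920) = 1.615·0.848080 = 1.3696 E

Final: 1.3696 Erlangs


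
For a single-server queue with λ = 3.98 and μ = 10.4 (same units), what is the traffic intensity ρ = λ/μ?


ρ = λ/μ = 3.98/10.4 = 0.3827

Final: 0.3827


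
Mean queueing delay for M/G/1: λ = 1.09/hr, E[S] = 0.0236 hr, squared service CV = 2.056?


ρ = λ·E[S] = 1.09·0.0236 = 0.02572
E[S²] = E[S]²(1+C_s²) = 0.0236²·(1+2.056) = 0.001702
Wq = λ·E[S²]/(2(1−ρ)) = 1.09·0.001702/(2·0.9743) = 0.0009521 hr

Final: 0.0009521 hr


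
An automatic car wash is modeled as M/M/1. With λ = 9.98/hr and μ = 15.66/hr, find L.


ρ = λ/μ = 9.98/15.66 = 0.6373
L = ρ/(1−ρ) = 0.6373/(1 − 0.6373) = 0.6373/0.3627 = 1.7570

Final: 1.7570


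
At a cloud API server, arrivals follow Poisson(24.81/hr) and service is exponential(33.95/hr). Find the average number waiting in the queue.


ρ = 24.81/33.95 = 0.7308
Lq = ρ²/(1−ρ) = 0.5340/0.2692 = 1.9837

Final: 1.9837


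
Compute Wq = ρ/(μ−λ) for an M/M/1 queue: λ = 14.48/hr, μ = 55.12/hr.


ρ = 14.48/55.12 = 0.2627
Wq = ρ/(μ−λ) = 0.2627/(55.12 − 14.48) = 0.2627/40.64 = 0.006464 hr

Final: 0.006464 hr


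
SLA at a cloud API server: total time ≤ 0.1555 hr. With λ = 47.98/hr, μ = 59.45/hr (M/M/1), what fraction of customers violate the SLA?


W ~ Exponential(μ−λ) for M/M/1.
μ − λ = 59.45 − 47.98 = 11.4700
P(W > t) = e^{−(μ−λ)t} = e^{−1.7836} = 0.168035

Final: 0.168035


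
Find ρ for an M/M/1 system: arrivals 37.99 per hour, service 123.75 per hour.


ρ = λ/μ = 37.99/123.75 = 0.3070

Final: 0.3070


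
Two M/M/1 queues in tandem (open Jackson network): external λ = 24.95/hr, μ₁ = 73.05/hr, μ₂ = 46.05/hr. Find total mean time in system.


Each node sees arrival rate λ = 24.95/hr (tandem ⇒ throughput preserved).
W₁ = 1/(μ₁−λ) = 1/(73.05−24.95) = 0.02079 hr
W₂ = 1/(μ₂−λ) = 1/(46.05−24.95) = 0.04739 hr
W_total = W₁ + W₂ = 0.02079 + 0.04739 = 0.06818 hr

Final: 0.06818 hr


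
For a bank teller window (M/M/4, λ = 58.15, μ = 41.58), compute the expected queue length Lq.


a = λ/μ = 1.3985; ρ = a/4 = 0.3496
P₀ = 0.245256
Lq = P₀·a^c·ρ / (c!·(1−ρ)²) = 0.245256·3.82526·0.3496/(24·0.42298)
= 0.03231

Final: 0.03231


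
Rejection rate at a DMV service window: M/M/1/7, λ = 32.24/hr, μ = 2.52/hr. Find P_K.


ρ = λ/μ = 32.24/2.52 = 12.7937
P_K = (1−ρ)ρ^K/(1−ρ^(K+1)) = (-11.7937·56099817.244043)/(1 − 717721471.407911)
= -661621654.163868/-717721470.407911 = 0.921836

Final: 0.921836


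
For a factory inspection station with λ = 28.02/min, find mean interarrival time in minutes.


Mean interarrival time = 1/λ = 1/28.02 minute = 0.03569 minute
In minutes: 0.03569 × 1 = 0.03569 min

Final: 0.03569 min


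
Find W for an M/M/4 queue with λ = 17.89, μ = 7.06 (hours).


a = 2.5340; ρ = 0.6335; P₀ = 0.070702
Lq = P₀·a^c·ρ/(c!(1−ρ)²) = 0.57285
Wq = Lq/λ = 0.57285/17.89 = 0.03202 hr
W = Wq + 1/μ = 0.03202 + 0.14164 = 0.17366 hr

Final: 0.17366 hr


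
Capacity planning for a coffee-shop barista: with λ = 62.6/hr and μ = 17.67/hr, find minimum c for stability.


Stability requires cμ > λ ⇔ c > λ/μ.
λ/μ = 62.6/17.67 = 3.5427
Minimum integer c = ⌊3.5427⌋ + 1 = 4
Check: 4·17.67 = 70.68 > 62.6, while 3·17.67 = 53.01 ≤ 62.6

Final: 4 servers


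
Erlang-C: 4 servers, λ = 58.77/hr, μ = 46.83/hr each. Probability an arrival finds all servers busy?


a = λ/μ = 1.2550; ρ = a/4 = 0.3137
P₀ = 0.283893 (from M/M/c formula)
C(c,a) = [a^c/(c!(1−ρ))]·P₀ = [2.48043/(24·0.6863)]·0.283893
= 0.15060·0.283893 = 0.042755

Final: 0.042755


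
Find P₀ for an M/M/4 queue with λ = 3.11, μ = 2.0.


a = λ/μ = 3.11/2.0 = 1.5550; ρ = a/c = 0.3887
Σ_{k=0}^{3} a^k/k! (terms k=0..3) = 1.00000 + 1.55500 + 1.20901 + 0.62667 = 4.39068
Tail: a^4/(4!(1−ρ)) = 5.84684/(24·0.6113) = 0.39856
P₀ = 1/(4.39068 + 0.39856) = 1/4.78924 = 0.208801

Final: 0.208801


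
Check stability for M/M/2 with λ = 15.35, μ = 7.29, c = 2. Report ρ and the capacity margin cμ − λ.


Total capacity cμ = 2·7.29 = 14.58/hr
ρ = λ/(cμ) = 15.35/14.58 = 1.0528
Stable ⇔ ρ < 1: NO
Spare capacity = cμ − λ = 14.58 − 15.35 = -0.77/hr

Final: ρ = 1.0528; unstable; margin = -0.77/hr


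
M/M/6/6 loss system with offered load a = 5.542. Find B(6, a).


B(c,a) = (a^c/c!) / Σ_{k=0}^{c} a^k/k!
a^6/6! = 40.240802
Σ terms (k=0..6): 1.00000 + 5.54200 + 15.35688 + 28.36928 + 39.30564 + 43.56637 + 40.24080 = 173.380970
B = 40.240802/173.380970 = 0.232095

Final: 0.232095


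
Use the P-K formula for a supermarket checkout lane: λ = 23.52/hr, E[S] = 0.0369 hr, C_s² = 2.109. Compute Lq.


ρ = λ·E[S] = 23.52·0.0369 = 0.8679
Lq = ρ²(1+C_s²)/(2(1−ρ)) = 0.7532·(1+2.109)/(2·0.1321)
= 0.7532·3.1090/0.2642 = 8.86290

Final: 8.86290


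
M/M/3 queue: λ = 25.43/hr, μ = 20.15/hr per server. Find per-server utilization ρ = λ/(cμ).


ρ = λ/(cμ) = 25.43/(3·20.15) = 25.43/60.45 = 0.4207

Final: 0.4207


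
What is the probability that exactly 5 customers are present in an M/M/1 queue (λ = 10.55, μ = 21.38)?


ρ = 10.55/21.38 = 0.4935
P_n = (1−ρ)·ρ^n = (1 − 0.4935)·0.4935^5 = 0.5065·0.029257 = 0.014820

Final: 0.014820


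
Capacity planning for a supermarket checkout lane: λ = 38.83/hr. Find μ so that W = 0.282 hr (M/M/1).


W = 1/(μ−λ) ⇒ μ − λ = 1/W = 1/0.282 = 3.5461
μ = λ + 1/W = 38.83 + 3.5461 = 42.3761 per hr

Final: 42.3761 /hr


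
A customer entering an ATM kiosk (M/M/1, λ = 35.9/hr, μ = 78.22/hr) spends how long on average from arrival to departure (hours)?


W = 1/(μ−λ) = 1/(78.22 − 35.9) = 1/42.32 = 0.02363 hr

Final: 0.02363 hr


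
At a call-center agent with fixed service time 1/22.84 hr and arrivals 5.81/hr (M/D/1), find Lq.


ρ = 5.81/22.84 = 0.2544
M/D/1: Lq = ρ²/(2(1−ρ)) = 0.06471/(2·0.7456) = 0.04339

Final: 0.04339


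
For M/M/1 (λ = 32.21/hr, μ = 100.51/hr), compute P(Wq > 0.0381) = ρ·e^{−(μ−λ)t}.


ρ = 32.21/100.51 = 0.3205
P(Wq > t) = ρ·e^{−(μ−λ)t} = 0.3205·e^{−2.6022}
= 0.3205·0.074108 = 0.023749

Final: 0.023749


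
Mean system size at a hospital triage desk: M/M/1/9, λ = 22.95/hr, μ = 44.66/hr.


ρ = 22.95/44.66 = 0.5139
L = ρ[1 − (K+1)ρ^K + Kρ^(K+1)] / [(1−ρ)(1−ρ^(K+1))]
Numerator: 0.5139·(1 − 10·0.002499 + 9·0.001284) = 0.506980
Denominator: (0.4861)·(0.998716) = 0.485493
L = 0.506980/0.485493 = 1.0443

Final: 1.0443


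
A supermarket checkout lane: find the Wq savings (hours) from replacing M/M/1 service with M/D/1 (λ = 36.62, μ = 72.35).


ρ = 36.62/72.35 = 0.5062
Wq(M/M/1) = ρ/(μ−λ) = 0.5062/35.73 = 0.01417 hr
Wq(M/D/1) = ρ/(2(μ−λ)) = 0.007083 hr
Savings = 0.01417 − 0.007083 = 0.007083 hr

Final: 0.007083 hr


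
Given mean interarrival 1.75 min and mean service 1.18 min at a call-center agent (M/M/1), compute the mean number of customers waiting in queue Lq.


λ = 60/1.75 = 34.2857 /hr
μ = 60/1.18 = 50.8475 /hr
ρ = λ/μ = 34.2857/50.8475 = 0.6743
Lq = ρ²/(1−ρ) = 0.4547/0.3257 = 1.3959

Final: 1.3959


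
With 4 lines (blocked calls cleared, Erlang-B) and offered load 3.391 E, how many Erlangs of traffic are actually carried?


B(4,3.391) = 0.248745 (Erlang-B)
Carried load = a(1 − B) = 3.391·(1 − 0.248745) = 3.391·0.751255 = 2.5475 E

Final: 2.5475 Erlangs


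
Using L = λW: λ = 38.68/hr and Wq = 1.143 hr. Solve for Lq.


Lq = λWq = 38.68·1.143 = 44.2112

Final: 44.2112


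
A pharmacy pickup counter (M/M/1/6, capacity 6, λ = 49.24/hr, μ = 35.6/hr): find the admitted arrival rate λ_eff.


ρ = 1.3831; P_K = (1−ρ)ρ^6/(1−ρ^7) = 0.308908
λ_eff = λ(1 − P_K) = 49.24·(1 − 0.308908) = 49.24·0.691092 = 34.0294 /hr

Final: 34.0294 /hr


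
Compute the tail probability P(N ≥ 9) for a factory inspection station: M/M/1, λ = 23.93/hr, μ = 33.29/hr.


ρ = 23.93/33.29 = 0.7188
P(N ≥ n) = ρ^n = 0.7188^9 = 0.051246

Final: 0.051246


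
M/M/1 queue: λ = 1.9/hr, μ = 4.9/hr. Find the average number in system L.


ρ = λ/μ = 1.9/4.9 = 0.3878
L = ρ/(1−ρ) = 0.3878/(1 − 0.3878) = 0.3878/0.6122 = 0.6333

Final: 0.6333


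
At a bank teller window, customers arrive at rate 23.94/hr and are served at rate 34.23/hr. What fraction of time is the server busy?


ρ = λ/μ = 23.94/34.23 = 0.6994

Final: 0.6994


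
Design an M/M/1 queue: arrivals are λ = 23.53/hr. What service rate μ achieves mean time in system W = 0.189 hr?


W = 1/(μ−λ) ⇒ μ − λ = 1/W = 1/0.189 = 5.2910
μ = λ + 1/W = 23.53 + 5.2910 = 28.8210 per hr

Final: 28.8210 /hr


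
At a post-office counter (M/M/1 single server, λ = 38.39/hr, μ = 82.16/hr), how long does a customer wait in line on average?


ρ = 38.39/82.16 = 0.4673
Wq = ρ/(μ−λ) = 0.4673/(82.16 − 38.39) = 0.4673/43.77 = 0.01068 hr

Final: 0.01068 hr


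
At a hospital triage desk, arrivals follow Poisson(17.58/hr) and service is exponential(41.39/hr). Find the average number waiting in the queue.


ρ = 17.58/41.39 = 0.4247
Lq = ρ²/(1−ρ) = 0.1804/0.5753 = 0.3136

Final: 0.3136


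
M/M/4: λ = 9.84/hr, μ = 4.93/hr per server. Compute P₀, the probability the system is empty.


a = λ/μ = 9.84/4.93 = 1.9959; ρ = a/c = 0.4990
Σ_{k=0}^{3} a^k/k! (terms k=0..3) = 1.00000 + 1.99594 + 1.99189 + 1.32524 = 6.31307
Tail: a^4/(4!(1−ρ)) = 15.87058/(24·0.5010) = 1.31987
P₀ = 1/(6.31307 + 1.31987) = 1/7.63294 = 0.131011

Final: 0.131011


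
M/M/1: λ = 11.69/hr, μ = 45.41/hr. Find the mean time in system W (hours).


W = 1/(μ−λ) = 1/(45.41 − 11.69) = 1/33.72 = 0.02966 hr

Final: 0.02966 hr


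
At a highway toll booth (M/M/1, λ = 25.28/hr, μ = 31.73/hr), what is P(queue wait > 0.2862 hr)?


ρ = 25.28/31.73 = 0.7967
P(Wq > t) = ρ·e^{−(μ−λ)t} = 0.7967·e^{−1.8460}
= 0.7967·0.157869 = 0.125778

Final: 0.125778


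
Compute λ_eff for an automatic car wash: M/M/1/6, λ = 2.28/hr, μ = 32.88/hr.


ρ = 0.06934; P_K = (1−ρ)ρ^6/(1−ρ^7) = 0.0000001035
λ_eff = λ(1 − P_K) = 2.28·(1 − 0.0000001035) = 2.28·1.000000 = 2.2800 /hr

Final: 2.2800 /hr


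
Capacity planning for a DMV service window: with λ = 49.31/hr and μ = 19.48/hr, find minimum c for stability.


Stability requires cμ > λ ⇔ c > λ/μ.
λ/μ = 49.31/19.48 = 2.5313
Minimum integer c = ⌊2.5313⌋ + 1 = 3
Check: 3·19.48 = 58.44 > 49.31, while 2·19.48 = 38.96 ≤ 49.31

Final: 3 servers


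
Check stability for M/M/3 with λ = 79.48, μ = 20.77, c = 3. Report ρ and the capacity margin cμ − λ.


Total capacity cμ = 3·20.77 = 62.31/hr
ρ = λ/(cμ) = 79.48/62.31 = 1.2756
Stable ⇔ ρ < 1: NO
Spare capacity = cμ − λ = 62.31 − 79.48 = -17.17/hr

Final: ρ = 1.2756; unstable; margin = -17.17/hr


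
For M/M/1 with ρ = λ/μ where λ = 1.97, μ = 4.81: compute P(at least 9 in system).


ρ = 1.97/4.81 = 0.4096
P(N ≥ n) = ρ^n = 0.4096^9 = 0.0003243

Final: 0.0003243


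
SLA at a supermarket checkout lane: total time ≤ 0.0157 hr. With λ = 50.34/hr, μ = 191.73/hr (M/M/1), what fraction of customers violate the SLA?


W ~ Exponential(μ−λ) for M/M/1.
μ − λ = 191.73 − 50.34 = 141.3900
P(W > t) = e^{−(μ−λ)t} = e^{−2.2198} = 0.108628

Final: 0.108628


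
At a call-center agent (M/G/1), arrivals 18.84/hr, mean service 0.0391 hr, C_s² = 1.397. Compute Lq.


ρ = λ·E[S] = 18.84·0.0391 = 0.7366
Lq = ρ²(1+C_s²)/(2(1−ρ)) = 0.5426·(1+1.397)/(2·0.2634)
= 0.5426·2.3970/0.5267 = 2.46951

Final: 2.46951


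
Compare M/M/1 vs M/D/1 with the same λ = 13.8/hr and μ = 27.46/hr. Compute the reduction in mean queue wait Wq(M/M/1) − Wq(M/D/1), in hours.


ρ = 13.8/27.46 = 0.5025
Wq(M/M/1) = ρ/(μ−λ) = 0.5025/13.66 = 0.03679 hr
Wq(M/D/1) = ρ/(2(μ−λ)) = 0.01839 hr
Savings = 0.03679 − 0.01839 = 0.01839 hr

Final: 0.01839 hr


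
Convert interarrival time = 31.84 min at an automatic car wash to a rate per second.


λ = 1/(interarrival time) in consistent units.
1 second = 0.0166667 min, so λ = 0.0166667/31.84 = 0.0005235 per second

Final: 0.0005235 /sec


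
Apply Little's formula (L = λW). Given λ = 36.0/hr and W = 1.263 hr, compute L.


L = λW = 36.0·1.263 = 45.4680

Final: 45.4680


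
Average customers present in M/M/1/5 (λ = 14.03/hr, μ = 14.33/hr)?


ρ = 14.03/14.33 = 0.9791
L = ρ[1 − (K+1)ρ^K + Kρ^(K+1)] / [(1−ρ)(1−ρ^(K+1))]
Numerator: 0.9791·(1 − 6·0.899616 + 5·0.880783) = 0.006086
Denominator: (0.02094)·(0.119217) = 0.002496
L = 0.006086/0.002496 = 2.4383

Final: 2.4383


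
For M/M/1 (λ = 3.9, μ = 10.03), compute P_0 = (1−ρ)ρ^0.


ρ = 3.9/10.03 = 0.3888
P_n = (1−ρ)·ρ^n = (1 − 0.3888)·0.3888^0 = 0.6112·1.000000 = 0.611167

Final: 0.611167


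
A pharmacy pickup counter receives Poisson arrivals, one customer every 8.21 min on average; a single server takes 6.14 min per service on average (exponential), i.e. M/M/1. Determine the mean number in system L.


λ = 60/8.21 = 7.3082 /hr
μ = 60/6.14 = 9.7720 /hr
ρ = λ/μ = 7.3082/9.7720 = 0.7479
L = ρ/(1−ρ) = 0.7479/0.2521 = 2.9662

Final: 2.9662


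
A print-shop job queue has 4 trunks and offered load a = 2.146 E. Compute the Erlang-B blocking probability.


B(c,a) = (a^c/c!) / Σ_{k=0}^{c} a^k/k!
a^4/4! = 0.883706
Σ terms (k=0..4): 1.00000 + 2.14600 + 2.30266 + 1.64717 + 0.88371 = 7.979532
B = 0.883706/7.979532 = 0.110747

Final: 0.110747


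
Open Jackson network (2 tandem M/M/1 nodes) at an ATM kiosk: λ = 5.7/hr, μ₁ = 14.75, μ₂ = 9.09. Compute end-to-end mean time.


Each node sees arrival rate λ = 5.7/hr (tandem ⇒ throughput preserved).
W₁ = 1/(μ₁−λ) = 1/(14.75−5.7) = 0.11050 hr
W₂ = 1/(μ₂−λ) = 1/(9.09−5.7) = 0.29499 hr
W_total = W₁ + W₂ = 0.11050 + 0.29499 = 0.40548 hr

Final: 0.40548 hr


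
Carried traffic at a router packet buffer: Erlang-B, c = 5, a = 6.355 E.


B(5,6.355) = 0.384478 (Erlang-B)
Carried load = a(1 − B) = 6.355·(1 − 0.384478) = 6.355·0.615522 = 3.9116 E

Final: 3.9116 Erlangs


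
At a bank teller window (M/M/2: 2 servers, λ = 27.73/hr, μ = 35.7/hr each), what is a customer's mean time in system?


a = 0.7768; ρ = 0.3884; P₀ = 0.440533
Lq = P₀·a^c·ρ/(c!(1−ρ)²) = 0.13797
Wq = Lq/λ = 0.13797/27.73 = 0.004976 hr
W = Wq + 1/μ = 0.004976 + 0.02801 = 0.03299 hr

Final: 0.03299 hr


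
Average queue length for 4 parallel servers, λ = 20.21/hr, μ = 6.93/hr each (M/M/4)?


a = λ/μ = 2.9163; ρ = a/4 = 0.7291
P₀ = 0.042686
Lq = P₀·a^c·ρ / (c!·(1−ρ)²) = 0.042686·72.33231·0.7291/(24·0.07340)
= 1.27787

Final: 1.27787


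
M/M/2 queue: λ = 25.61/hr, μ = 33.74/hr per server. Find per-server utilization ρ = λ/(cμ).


ρ = λ/(cμ) = 25.61/(2·33.74) = 25.61/67.48 = 0.3795

Final: 0.3795


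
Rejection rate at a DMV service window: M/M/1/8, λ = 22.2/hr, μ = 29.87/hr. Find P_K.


ρ = λ/μ = 22.2/29.87 = 0.7432
P_K = (1−ρ)ρ^K/(1−ρ^(K+1)) = (0.2568·0.093098)/(1 − 0.069193)
= 0.023906/0.930807 = 0.025683

Final: 0.025683


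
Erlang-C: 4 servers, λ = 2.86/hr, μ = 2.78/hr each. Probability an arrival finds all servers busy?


a = λ/μ = 1.0288; ρ = a/4 = 0.2572
P₀ = 0.356853 (from M/M/c formula)
C(c,a) = [a^c/(c!(1−ρ))]·P₀ = [1.12017/(24·0.7428)]·0.356853
= 0.06283·0.356853 = 0.022423

Final: 0.022423


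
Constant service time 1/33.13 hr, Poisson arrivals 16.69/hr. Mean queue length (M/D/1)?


ρ = 16.69/33.13 = 0.5038
M/D/1: Lq = ρ²/(2(1−ρ)) = 0.2538/(2·0.4962) = 0.25572

Final: 0.25572


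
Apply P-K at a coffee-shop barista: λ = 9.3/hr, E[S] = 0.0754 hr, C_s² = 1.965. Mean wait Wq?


ρ = λ·E[S] = 9.3·0.0754 = 0.7012
E[S²] = E[S]²(1+C_s²) = 0.0754²·(1+1.965) = 0.016856
Wq = λ·E[S²]/(2(1−ρ)) = 9.3·0.016856/(2·0.2988) = 0.26234 hr

Final: 0.26234 hr


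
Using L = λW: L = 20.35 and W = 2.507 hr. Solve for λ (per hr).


λ = L/W = 20.35/2.507 = 8.1173 /hr

Final: 8.1173 /hr


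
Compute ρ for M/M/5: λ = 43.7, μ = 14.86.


ρ = λ/(cμ) = 43.7/(5·14.86) = 43.7/74.30 = 0.5882

Final: 0.5882


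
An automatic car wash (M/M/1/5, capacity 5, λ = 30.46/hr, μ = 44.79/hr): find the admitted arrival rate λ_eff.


ρ = 0.6801; P_K = (1−ρ)ρ^5/(1−ρ^6) = 0.051647
λ_eff = λ(1 − P_K) = 30.46·(1 − 0.051647) = 30.46·0.948353 = 28.8868 /hr

Final: 28.8868 /hr


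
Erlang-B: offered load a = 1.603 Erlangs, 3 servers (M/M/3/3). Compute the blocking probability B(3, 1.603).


B(c,a) = (a^c/c!) / Σ_{k=0}^{c} a^k/k!
a^3/3! = 0.686514
Σ terms (k=0..3): 1.00000 + 1.60300 + 1.28480 + 0.68651 = 4.574318
B = 0.686514/4.574318 = 0.150080

Final: 0.150080


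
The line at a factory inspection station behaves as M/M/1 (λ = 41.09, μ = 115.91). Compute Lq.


ρ = 41.09/115.91 = 0.3545
Lq = ρ²/(1−ρ) = 0.1257/0.6455 = 0.1947

Final: 0.1947


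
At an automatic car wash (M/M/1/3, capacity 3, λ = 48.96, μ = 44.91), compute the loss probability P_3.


ρ = λ/μ = 48.96/44.91 = 1.0902
P_K = (1−ρ)ρ^K/(1−ρ^(K+1)) = (-0.09018·1.295672)/(1 − 1.412516)
= -0.116844/-0.412516 = 0.283248

Final: 0.283248


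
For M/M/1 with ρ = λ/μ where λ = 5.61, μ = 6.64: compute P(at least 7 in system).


ρ = 5.61/6.64 = 0.8449
P(N ≥ n) = ρ^n = 0.8449^7 = 0.307301

Final: 0.307301


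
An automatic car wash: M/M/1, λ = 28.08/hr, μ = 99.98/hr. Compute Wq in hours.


ρ = 28.08/99.98 = 0.2809
Wq = ρ/(μ−λ) = 0.2809/(99.98 − 28.08) = 0.2809/71.90 = 0.003906 hr

Final: 0.003906 hr
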